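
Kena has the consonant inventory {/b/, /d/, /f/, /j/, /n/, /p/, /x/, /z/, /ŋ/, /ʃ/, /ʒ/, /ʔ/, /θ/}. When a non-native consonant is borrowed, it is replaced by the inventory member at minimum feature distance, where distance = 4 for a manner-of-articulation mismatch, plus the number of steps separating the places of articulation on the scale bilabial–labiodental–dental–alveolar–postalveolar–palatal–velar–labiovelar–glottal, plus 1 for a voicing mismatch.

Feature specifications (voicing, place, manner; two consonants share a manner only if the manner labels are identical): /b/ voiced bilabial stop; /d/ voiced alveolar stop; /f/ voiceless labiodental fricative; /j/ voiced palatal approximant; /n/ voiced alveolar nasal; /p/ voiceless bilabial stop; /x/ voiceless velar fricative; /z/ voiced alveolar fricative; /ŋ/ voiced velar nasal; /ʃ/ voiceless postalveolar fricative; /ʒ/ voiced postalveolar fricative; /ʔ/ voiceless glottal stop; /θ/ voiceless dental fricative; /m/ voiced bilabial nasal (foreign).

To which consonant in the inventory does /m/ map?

n

/n/ is closest: same manner (nasal), place distance 3 (bilabial→alveolar), same voicing; total 3. Next closest is /b/ at distance 4.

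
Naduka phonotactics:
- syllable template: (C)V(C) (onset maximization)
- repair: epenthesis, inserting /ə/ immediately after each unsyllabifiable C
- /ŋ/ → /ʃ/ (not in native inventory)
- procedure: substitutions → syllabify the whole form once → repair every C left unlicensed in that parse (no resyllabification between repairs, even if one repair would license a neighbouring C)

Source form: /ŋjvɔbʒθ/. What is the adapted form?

Substitution: /ŋ/ → /ʃ/, giving /ʃjvɔbʒθ/.
Syllabifying with onset maximization leaves /ʃ/, /j/, /ʒ/, /θ/ stranded (at most one coda consonant is licensed; onsets are limited to one consonant).
Each unlicensed consonant becomes the onset of a new syllable: /ʃ/ → /ʃə/, /j/ → /jə/, /ʒ/ → /ʒə/, /θ/ → /θə/.

ʃəjəvɔbʒəθə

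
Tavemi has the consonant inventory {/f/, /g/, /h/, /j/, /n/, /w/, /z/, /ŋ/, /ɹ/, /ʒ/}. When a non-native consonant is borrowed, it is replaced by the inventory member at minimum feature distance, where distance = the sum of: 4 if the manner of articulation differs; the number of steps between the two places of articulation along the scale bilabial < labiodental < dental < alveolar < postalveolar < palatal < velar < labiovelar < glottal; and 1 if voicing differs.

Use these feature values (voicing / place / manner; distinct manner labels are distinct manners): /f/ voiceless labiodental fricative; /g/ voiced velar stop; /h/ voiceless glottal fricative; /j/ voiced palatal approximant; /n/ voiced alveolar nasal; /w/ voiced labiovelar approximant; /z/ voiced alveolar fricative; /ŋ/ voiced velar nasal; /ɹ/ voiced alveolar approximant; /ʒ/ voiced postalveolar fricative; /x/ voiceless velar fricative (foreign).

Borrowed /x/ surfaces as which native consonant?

h

/h/ is closest: same manner (fricative), place distance 2 (velar→glottal), same voicing; total 2. Next closest is /ʒ/ at distance 3.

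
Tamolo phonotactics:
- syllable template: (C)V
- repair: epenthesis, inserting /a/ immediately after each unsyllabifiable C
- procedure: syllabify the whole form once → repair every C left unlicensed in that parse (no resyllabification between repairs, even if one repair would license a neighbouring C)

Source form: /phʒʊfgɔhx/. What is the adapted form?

Syllabifying with onset maximization leaves /p/, /h/, /f/, /h/, /x/ stranded (no codas are permitted; onsets are limited to one consonant).
Epenthesis after each stranded consonant: /p/ → /pa/, /h/ → /ha/, /f/ → /fa/, /h/ → /ha/, /x/ → /xa/.

pahaʒʊfagɔhaxa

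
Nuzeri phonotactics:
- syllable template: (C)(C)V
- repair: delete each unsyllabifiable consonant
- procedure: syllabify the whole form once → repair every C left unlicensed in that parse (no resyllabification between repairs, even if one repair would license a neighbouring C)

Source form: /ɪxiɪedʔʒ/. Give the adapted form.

ɪxiɪe

Syllabifying with onset maximization leaves /d/, /ʔ/, /ʒ/ stranded (no codas are permitted; onsets may contain at most 2 consonants).
Each unlicensed consonant is deleted: /d/, /ʔ/, /ʒ/.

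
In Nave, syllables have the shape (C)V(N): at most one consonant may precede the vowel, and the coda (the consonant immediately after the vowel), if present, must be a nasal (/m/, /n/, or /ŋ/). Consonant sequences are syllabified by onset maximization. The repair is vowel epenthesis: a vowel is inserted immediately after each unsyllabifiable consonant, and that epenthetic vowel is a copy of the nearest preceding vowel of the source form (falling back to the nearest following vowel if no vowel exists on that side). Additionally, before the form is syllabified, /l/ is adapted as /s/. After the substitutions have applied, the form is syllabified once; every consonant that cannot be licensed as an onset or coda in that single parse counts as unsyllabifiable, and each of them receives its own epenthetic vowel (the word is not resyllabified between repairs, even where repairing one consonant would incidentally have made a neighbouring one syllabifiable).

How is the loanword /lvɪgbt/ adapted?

Substitution: /l/ → /s/, giving /svɪgbt/.
Syllabifying with onset maximization leaves /s/, /g/, /b/, /t/ stranded (only a nasal (/m/, /n/, or /ŋ/) is licensed in coda position; onsets are limited to one consonant).
Each unlicensed consonant becomes the onset of a new syllable: /s/ → /sɪ/, /g/ → /gɪ/, /b/ → /bɪ/, /t/ → /tɪ/.

sɪvɪgɪbɪtɪ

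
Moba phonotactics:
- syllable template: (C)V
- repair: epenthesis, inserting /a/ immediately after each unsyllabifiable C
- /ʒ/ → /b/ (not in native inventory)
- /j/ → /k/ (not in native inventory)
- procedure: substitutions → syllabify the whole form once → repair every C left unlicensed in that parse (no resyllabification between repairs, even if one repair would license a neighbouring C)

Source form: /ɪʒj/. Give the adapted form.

Substitution: /ʒ/ → /b/, /j/ → /k/, giving /ɪbk/.
The consonants /b/, /k/ cannot be parsed into a legal (C)V syllable (no codas are permitted; onsets are limited to one consonant).
Inserting the epenthetic vowel yields /b/ → /ba/, /k/ → /ka/.

ɪbaka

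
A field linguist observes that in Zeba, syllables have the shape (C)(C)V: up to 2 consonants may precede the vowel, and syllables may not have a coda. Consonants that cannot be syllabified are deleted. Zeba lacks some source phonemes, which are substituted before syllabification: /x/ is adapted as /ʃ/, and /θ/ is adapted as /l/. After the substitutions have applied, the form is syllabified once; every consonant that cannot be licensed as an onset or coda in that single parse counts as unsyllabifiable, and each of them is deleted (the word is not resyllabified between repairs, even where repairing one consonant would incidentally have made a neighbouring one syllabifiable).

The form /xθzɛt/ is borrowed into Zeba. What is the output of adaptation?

Substitution: /x/ → /ʃ/, /θ/ → /l/, giving /ʃlzɛt/.
The consonants /ʃ/, /t/ cannot be parsed into a legal (C)(C)V syllable (no codas are permitted; onsets may contain at most 2 consonants).
Deleting the stranded consonants removes /ʃ/, /t/.

lzɛ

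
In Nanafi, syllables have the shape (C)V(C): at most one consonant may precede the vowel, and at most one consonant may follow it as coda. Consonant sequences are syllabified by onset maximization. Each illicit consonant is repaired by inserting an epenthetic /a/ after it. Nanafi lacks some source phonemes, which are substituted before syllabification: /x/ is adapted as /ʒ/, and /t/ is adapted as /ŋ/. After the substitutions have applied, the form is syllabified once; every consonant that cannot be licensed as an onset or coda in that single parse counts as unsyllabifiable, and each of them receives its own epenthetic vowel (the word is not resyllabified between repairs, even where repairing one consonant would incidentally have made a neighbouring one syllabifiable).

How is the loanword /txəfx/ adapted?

ŋaʒəfʒa

Substitution: /t/ → /ŋ/, /x/ → /ʒ/, giving /ŋʒəfʒ/.
Under (C)V(C), the unsyllabifiable consonants are /ŋ/, /ʒ/ (at most one coda consonant is licensed; onsets are limited to one consonant).
Inserting the epenthetic vowel yields /ŋ/ → /ŋa/, /ʒ/ → /ʒa/.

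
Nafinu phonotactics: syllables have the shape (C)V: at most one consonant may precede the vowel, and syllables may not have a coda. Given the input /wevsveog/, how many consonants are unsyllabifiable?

Syllabifying with onset maximization leaves /v/, /s/, /g/ stranded (no codas are permitted; onsets are limited to one consonant).

3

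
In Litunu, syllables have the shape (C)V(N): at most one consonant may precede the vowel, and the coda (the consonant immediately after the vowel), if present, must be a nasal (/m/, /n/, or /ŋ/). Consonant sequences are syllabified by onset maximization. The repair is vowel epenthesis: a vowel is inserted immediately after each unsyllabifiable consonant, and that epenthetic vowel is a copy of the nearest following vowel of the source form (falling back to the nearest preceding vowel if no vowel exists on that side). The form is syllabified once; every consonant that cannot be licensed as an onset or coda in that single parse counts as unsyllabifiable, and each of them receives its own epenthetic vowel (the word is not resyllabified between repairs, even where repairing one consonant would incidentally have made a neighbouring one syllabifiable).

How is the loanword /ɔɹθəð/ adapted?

Under (C)V(N), the unsyllabifiable consonants are /ɹ/, /ð/ (only a nasal (/m/, /n/, or /ŋ/) is licensed in coda position; onsets are limited to one consonant).
Each unlicensed consonant becomes the onset of a new syllable: /ɹ/ → /ɹə/, /ð/ → /ðə/.

ɔɹəθəðə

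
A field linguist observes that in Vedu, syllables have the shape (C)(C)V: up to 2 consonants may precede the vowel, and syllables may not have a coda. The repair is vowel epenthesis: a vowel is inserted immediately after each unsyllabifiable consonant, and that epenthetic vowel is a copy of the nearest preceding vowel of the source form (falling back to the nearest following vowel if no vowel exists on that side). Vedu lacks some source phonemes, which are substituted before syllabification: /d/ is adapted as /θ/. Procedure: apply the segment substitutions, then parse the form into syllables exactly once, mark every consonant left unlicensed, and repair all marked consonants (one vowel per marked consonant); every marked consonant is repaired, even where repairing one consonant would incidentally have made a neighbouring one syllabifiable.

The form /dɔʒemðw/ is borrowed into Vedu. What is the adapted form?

θɔʒemeðewe

Substitution: /d/ → /θ/, giving /θɔʒemðw/.
Under (C)(C)V, the unsyllabifiable consonants are /m/, /ð/, /w/ (no codas are permitted; onsets may contain at most 2 consonants).
Each unlicensed consonant becomes the onset of a new syllable: /m/ → /me/, /ð/ → /ðe/, /w/ → /we/.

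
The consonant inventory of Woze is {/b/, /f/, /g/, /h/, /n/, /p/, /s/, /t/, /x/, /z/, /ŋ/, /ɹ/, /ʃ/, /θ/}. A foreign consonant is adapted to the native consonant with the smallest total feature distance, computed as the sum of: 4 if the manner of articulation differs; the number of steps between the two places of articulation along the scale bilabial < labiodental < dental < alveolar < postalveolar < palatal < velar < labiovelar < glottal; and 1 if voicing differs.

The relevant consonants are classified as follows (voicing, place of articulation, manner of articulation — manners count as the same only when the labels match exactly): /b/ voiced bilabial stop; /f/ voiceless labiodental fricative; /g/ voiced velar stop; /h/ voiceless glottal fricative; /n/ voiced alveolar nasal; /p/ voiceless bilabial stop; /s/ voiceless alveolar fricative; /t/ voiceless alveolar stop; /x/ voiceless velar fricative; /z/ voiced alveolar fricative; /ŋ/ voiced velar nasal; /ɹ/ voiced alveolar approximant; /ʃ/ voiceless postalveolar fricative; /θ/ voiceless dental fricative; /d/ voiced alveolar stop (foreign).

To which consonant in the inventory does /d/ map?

t

/t/ is closest: same manner (stop), place distance 0 (alveolar→alveolar), voicing differs (+1); total 1. Next closest is /b/ at distance 3.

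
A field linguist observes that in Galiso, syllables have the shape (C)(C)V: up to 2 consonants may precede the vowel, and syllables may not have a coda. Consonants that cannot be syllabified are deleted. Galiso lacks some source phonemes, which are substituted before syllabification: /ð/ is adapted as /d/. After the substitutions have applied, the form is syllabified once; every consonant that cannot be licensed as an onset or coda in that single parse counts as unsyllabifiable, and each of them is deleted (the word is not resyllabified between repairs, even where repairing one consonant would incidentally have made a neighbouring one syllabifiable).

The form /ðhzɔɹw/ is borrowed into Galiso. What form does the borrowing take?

hzɔ

Substitution: /ð/ → /d/, giving /dhzɔɹw/.
Under (C)(C)V, the unsyllabifiable consonants are /d/, /ɹ/, /w/ (no codas are permitted; onsets may contain at most 2 consonants).
Deleting the stranded consonants removes /d/, /ɹ/, /w/.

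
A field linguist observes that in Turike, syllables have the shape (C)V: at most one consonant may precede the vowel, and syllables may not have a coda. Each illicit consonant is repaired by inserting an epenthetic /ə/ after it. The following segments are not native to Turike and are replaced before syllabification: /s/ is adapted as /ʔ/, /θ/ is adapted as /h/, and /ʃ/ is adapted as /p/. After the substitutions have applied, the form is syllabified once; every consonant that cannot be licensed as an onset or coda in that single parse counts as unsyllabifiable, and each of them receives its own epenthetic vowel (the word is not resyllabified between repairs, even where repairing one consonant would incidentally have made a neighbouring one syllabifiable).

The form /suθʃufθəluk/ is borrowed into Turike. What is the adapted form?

ʔuhəpufəhəlukə

Substitution: /s/ → /ʔ/, /θ/ → /h/, /ʃ/ → /p/, giving /ʔuhpufhəluk/.
The consonants /h/, /f/, /k/ cannot be parsed into a legal (C)V syllable (no codas are permitted; onsets are limited to one consonant).
Each unlicensed consonant becomes the onset of a new syllable: /h/ → /hə/, /f/ → /fə/, /k/ → /kə/.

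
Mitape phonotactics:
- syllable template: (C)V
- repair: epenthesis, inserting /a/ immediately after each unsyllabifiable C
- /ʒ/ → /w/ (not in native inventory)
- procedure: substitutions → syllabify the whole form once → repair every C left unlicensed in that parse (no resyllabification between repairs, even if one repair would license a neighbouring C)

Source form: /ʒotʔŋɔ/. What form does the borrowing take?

Substitution: /ʒ/ → /w/, giving /wotʔŋɔ/.
The consonants /t/, /ʔ/ cannot be parsed into a legal (C)V syllable (no codas are permitted; onsets are limited to one consonant).
Each unlicensed consonant becomes the onset of a new syllable: /t/ → /ta/, /ʔ/ → /ʔa/.

wotaʔaŋɔ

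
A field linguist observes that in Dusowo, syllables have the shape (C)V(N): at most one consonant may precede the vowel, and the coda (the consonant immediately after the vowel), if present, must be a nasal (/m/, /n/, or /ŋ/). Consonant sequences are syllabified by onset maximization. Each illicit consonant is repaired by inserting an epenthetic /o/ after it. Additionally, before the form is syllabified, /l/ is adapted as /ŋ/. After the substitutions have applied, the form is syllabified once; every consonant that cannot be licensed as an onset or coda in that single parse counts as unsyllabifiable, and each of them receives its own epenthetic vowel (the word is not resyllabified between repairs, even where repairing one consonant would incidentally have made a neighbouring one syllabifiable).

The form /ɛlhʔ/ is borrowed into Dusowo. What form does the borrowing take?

ɛŋhoʔo

Substitution: /l/ → /ŋ/, giving /ɛŋhʔ/.
Syllabifying with onset maximization leaves /h/, /ʔ/ stranded (only a nasal (/m/, /n/, or /ŋ/) is licensed in coda position; onsets are limited to one consonant).
Each unlicensed consonant becomes the onset of a new syllable: /h/ → /ho/, /ʔ/ → /ʔo/.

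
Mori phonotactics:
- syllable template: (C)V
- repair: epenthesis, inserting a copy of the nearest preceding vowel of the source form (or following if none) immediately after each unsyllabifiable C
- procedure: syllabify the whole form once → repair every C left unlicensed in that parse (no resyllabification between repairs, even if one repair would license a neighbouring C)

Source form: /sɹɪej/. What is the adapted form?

sɪɹɪeje

The consonants /s/, /j/ cannot be parsed into a legal (C)V syllable (no codas are permitted; onsets are limited to one consonant).
Each unlicensed consonant becomes the onset of a new syllable: /s/ → /sɪ/, /j/ → /je/.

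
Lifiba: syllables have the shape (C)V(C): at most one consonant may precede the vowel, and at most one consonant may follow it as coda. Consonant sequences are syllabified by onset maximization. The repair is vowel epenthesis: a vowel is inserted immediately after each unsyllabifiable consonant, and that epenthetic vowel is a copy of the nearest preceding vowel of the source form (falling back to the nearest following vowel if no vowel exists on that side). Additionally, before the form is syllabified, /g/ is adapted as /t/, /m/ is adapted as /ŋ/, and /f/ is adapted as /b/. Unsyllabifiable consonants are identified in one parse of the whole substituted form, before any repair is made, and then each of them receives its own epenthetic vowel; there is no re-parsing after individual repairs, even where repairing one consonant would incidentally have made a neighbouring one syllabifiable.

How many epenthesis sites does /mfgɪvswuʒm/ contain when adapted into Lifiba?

4

After substitution the input is /ŋbtɪvswuʒŋ/.
The unsyllabifiable consonants are /ŋ/, /b/, /s/, /ŋ/; each receives one epenthetic vowel.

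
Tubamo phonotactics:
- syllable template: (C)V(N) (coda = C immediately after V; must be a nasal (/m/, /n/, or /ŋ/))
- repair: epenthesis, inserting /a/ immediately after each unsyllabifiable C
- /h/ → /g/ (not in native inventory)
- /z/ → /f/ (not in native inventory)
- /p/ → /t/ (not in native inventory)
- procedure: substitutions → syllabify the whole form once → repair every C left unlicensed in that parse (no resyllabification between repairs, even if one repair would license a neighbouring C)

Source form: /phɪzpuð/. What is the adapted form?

tagɪfatuða

Substitution: /p/ → /t/, /h/ → /g/, /z/ → /f/, giving /tgɪftuð/.
The consonants /t/, /f/, /ð/ cannot be parsed into a legal (C)V(N) syllable (only a nasal (/m/, /n/, or /ŋ/) is licensed in coda position; onsets are limited to one consonant).
Inserting the epenthetic vowel yields /t/ → /ta/, /f/ → /fa/, /ð/ → /ða/.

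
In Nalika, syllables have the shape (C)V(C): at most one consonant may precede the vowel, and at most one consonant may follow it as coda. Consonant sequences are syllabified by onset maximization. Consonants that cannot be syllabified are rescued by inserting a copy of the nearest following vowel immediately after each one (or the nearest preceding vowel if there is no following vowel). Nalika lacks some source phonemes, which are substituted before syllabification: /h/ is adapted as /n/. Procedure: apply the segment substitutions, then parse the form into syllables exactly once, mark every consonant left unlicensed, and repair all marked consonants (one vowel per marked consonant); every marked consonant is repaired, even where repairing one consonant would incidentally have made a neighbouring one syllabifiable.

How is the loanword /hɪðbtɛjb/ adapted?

nɪðbɛtɛjbɛ

Substitution: /h/ → /n/, giving /nɪðbtɛjb/.
Under (C)V(C), the unsyllabifiable consonants are /b/, /b/ (at most one coda consonant is licensed; onsets are limited to one consonant).
Epenthesis after each stranded consonant: /b/ → /bɛ/, /b/ → /bɛ/.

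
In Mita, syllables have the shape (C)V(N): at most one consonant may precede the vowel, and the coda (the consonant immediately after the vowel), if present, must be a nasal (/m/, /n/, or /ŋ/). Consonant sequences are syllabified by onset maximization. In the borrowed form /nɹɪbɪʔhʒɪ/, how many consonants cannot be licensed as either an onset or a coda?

The consonants /n/, /ʔ/, /h/ cannot be parsed into a legal (C)V(N) syllable (only a nasal (/m/, /n/, or /ŋ/) is licensed in coda position; onsets are limited to one consonant).

3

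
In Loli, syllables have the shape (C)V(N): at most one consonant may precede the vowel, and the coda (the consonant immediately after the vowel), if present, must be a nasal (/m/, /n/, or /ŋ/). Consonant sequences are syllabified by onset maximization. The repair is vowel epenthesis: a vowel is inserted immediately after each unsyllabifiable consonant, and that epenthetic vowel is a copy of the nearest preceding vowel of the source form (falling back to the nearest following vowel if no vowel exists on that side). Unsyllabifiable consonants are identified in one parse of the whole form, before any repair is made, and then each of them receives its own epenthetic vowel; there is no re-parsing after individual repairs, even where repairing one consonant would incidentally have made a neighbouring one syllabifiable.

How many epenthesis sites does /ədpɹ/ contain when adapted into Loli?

The unsyllabifiable consonants are /d/, /p/, /ɹ/; each receives one epenthetic vowel.

3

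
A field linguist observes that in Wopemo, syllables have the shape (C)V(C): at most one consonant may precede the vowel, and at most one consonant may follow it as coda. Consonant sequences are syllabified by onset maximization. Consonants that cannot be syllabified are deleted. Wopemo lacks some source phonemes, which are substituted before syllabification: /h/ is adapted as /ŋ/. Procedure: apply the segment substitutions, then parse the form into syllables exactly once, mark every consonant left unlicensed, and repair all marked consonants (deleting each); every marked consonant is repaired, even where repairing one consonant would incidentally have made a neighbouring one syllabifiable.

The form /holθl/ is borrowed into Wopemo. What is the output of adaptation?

Substitution: /h/ → /ŋ/, giving /ŋolθl/.
Under (C)V(C), the unsyllabifiable consonants are /θ/, /l/ (at most one coda consonant is licensed; onsets are limited to one consonant).
Each unlicensed consonant is deleted: /θ/, /l/.

ŋol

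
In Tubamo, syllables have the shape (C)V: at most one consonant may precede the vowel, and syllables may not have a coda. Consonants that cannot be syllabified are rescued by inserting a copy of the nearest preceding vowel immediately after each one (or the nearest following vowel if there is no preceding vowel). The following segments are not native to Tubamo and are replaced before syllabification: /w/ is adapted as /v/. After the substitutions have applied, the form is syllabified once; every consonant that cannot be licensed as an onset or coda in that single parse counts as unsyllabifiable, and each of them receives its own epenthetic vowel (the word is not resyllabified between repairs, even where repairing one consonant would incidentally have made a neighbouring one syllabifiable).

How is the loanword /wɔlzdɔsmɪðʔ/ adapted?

vɔlɔzɔdɔsɔmɪðɪʔɪ

Substitution: /w/ → /v/, giving /vɔlzdɔsmɪðʔ/.
Under (C)V, the unsyllabifiable consonants are /l/, /z/, /s/, /ð/, /ʔ/ (no codas are permitted; onsets are limited to one consonant).
Inserting the epenthetic vowel yields /l/ → /lɔ/, /z/ → /zɔ/, /s/ → /sɔ/, /ð/ → /ðɪ/, /ʔ/ → /ʔɪ/.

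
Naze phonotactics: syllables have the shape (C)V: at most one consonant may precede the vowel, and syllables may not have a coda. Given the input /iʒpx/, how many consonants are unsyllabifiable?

3

Syllabifying with onset maximization leaves /ʒ/, /p/, /x/ stranded (no codas are permitted; onsets are limited to one consonant).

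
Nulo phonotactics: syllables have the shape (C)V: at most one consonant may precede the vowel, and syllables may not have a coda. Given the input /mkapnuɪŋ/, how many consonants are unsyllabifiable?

The consonants /m/, /p/, /ŋ/ cannot be parsed into a legal (C)V syllable (no codas are permitted; onsets are limited to one consonant).

3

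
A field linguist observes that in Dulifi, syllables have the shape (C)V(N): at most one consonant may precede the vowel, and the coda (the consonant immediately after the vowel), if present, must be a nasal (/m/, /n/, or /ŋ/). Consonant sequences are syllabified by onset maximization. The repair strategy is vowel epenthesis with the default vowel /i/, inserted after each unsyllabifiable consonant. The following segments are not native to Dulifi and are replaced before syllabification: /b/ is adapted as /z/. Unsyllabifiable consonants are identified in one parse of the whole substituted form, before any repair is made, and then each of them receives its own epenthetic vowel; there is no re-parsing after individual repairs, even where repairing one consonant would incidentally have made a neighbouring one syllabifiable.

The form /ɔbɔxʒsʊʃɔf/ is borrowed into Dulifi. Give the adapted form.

ɔzɔxiʒisʊʃɔfi

Substitution: /b/ → /z/, giving /ɔzɔxʒsʊʃɔf/.
Under (C)V(N), the unsyllabifiable consonants are /x/, /ʒ/, /f/ (only a nasal (/m/, /n/, or /ŋ/) is licensed in coda position; onsets are limited to one consonant).
Epenthesis after each stranded consonant: /x/ → /xi/, /ʒ/ → /ʒi/, /f/ → /fi/.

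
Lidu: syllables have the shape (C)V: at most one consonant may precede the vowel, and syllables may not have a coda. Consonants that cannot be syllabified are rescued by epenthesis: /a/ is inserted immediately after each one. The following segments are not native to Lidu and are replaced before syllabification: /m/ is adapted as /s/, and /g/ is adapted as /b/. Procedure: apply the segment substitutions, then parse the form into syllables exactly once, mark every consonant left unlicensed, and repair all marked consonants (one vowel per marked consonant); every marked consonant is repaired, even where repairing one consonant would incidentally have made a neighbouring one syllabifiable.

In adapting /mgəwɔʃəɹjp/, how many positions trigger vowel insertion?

After substitution the input is /sbəwɔʃəɹjp/.
The unsyllabifiable consonants are /s/, /ɹ/, /j/, /p/; each receives one epenthetic vowel.

4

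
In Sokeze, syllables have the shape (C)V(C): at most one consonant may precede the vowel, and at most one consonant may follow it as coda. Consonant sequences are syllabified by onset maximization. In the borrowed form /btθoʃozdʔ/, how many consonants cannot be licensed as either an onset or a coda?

Syllabifying with onset maximization leaves /b/, /t/, /d/, /ʔ/ stranded (at most one coda consonant is licensed; onsets are limited to one consonant).

4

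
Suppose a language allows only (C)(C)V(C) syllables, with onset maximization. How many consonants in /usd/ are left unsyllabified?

1

The consonants /d/ cannot be parsed into a legal (C)(C)V(C) syllable (at most one coda consonant is licensed; onsets may contain at most 2 consonants).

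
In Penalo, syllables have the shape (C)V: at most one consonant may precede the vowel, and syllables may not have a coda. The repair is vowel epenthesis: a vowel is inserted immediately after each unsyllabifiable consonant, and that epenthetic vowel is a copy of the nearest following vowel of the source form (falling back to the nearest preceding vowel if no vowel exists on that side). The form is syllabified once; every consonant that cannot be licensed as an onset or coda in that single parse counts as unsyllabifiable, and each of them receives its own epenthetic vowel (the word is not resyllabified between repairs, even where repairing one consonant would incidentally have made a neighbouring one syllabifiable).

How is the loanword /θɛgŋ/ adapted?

Syllabifying with onset maximization leaves /g/, /ŋ/ stranded (no codas are permitted; onsets are limited to one consonant).
Each unlicensed consonant becomes the onset of a new syllable: /g/ → /gɛ/, /ŋ/ → /ŋɛ/.

θɛgɛŋɛ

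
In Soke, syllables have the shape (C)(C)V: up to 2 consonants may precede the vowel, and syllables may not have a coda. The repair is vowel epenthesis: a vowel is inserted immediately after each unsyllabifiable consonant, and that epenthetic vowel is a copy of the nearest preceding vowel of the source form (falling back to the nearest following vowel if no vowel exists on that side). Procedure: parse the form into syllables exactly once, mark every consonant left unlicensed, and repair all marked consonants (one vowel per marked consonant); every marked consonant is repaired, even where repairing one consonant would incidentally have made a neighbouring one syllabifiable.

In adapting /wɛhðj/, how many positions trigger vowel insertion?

The unsyllabifiable consonants are /h/, /ð/, /j/; each receives one epenthetic vowel.

3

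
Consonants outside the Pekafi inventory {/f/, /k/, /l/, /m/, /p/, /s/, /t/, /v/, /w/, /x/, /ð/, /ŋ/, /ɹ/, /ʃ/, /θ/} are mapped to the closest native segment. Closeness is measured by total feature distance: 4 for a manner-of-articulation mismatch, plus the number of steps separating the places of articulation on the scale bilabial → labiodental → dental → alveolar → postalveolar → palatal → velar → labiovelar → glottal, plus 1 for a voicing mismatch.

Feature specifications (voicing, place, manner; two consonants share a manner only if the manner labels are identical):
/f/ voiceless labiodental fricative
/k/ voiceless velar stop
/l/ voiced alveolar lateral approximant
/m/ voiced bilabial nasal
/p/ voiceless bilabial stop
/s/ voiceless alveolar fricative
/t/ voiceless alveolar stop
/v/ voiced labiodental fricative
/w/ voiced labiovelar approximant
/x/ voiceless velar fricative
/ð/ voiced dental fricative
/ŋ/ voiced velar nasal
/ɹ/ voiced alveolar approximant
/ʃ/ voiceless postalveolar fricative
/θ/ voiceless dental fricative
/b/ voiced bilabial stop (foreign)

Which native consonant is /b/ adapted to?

/p/ is closest: same manner (stop), place distance 0 (bilabial→bilabial), voicing differs (+1); total 1. Next closest is /m/ at distance 4.

p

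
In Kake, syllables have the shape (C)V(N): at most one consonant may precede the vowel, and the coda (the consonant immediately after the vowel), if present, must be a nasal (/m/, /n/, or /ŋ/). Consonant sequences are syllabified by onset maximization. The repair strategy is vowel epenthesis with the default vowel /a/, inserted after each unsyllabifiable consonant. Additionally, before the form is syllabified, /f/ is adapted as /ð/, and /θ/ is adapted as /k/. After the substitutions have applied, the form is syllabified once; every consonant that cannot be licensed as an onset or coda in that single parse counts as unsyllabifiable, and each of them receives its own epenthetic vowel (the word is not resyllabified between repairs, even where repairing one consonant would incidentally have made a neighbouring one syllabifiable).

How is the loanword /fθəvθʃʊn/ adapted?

ðakəvakaʃʊn

Substitution: /f/ → /ð/, /θ/ → /k/, giving /ðkəvkʃʊn/.
Syllabifying with onset maximization leaves /ð/, /v/, /k/ stranded (only a nasal (/m/, /n/, or /ŋ/) is licensed in coda position; onsets are limited to one consonant).
Each unlicensed consonant becomes the onset of a new syllable: /ð/ → /ða/, /v/ → /va/, /k/ → /ka/.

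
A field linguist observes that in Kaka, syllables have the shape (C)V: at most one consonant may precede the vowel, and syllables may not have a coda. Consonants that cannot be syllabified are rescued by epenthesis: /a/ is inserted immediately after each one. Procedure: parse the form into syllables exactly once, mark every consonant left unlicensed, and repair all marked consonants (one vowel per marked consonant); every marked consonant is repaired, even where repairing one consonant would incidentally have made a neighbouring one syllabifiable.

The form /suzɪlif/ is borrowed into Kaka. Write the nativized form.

suzɪlifa

The consonants /f/ cannot be parsed into a legal (C)V syllable (no codas are permitted; onsets are limited to one consonant).
Epenthesis after each stranded consonant: /f/ → /fa/.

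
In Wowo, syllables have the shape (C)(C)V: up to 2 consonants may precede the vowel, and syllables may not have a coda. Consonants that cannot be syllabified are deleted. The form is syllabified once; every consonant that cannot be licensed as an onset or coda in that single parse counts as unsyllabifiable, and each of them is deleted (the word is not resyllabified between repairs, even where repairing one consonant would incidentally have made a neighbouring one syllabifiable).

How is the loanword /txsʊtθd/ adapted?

xsʊ

The consonants /t/, /t/, /θ/, /d/ cannot be parsed into a legal (C)(C)V syllable (no codas are permitted; onsets may contain at most 2 consonants).
Each unlicensed consonant is deleted: /t/, /t/, /θ/, /d/.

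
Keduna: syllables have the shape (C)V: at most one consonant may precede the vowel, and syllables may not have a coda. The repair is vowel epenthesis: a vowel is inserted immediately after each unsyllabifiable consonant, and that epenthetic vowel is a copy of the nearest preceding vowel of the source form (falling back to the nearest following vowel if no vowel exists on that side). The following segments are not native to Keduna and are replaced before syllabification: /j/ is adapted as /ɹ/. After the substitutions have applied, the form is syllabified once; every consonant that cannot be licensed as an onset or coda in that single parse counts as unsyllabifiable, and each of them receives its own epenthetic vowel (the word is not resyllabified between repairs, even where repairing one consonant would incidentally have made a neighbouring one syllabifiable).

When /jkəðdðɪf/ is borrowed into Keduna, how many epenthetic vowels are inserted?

4

After substitution the input is /ɹkəðdðɪf/.
The unsyllabifiable consonants are /ɹ/, /ð/, /d/, /f/; each receives one epenthetic vowel.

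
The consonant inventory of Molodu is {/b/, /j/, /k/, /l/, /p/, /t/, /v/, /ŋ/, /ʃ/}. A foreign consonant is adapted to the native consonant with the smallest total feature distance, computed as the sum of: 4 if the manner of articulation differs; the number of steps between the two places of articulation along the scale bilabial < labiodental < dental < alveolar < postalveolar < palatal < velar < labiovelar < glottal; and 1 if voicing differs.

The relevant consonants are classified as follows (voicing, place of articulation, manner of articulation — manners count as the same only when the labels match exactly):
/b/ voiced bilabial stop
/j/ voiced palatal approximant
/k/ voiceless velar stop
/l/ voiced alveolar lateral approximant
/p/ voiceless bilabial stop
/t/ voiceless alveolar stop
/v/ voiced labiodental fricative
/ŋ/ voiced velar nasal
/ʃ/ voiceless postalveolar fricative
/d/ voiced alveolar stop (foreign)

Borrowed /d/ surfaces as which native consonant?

/t/ is closest: same manner (stop), place distance 0 (alveolar→alveolar), voicing differs (+1); total 1. Next closest is /b/ at distance 3.

t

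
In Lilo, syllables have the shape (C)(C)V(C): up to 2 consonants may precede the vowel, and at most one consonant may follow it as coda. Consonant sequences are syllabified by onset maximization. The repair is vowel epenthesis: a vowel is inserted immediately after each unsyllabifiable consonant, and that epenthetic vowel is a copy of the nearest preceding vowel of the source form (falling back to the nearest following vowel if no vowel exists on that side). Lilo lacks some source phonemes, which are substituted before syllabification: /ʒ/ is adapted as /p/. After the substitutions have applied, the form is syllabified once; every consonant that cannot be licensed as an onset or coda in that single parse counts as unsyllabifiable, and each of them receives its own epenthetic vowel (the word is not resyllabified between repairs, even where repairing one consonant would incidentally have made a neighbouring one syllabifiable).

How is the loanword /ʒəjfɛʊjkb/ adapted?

pəjfɛʊjkʊbʊ

Substitution: /ʒ/ → /p/, giving /pəjfɛʊjkb/.
The consonants /k/, /b/ cannot be parsed into a legal (C)(C)V(C) syllable (at most one coda consonant is licensed; onsets may contain at most 2 consonants).
Epenthesis after each stranded consonant: /k/ → /kʊ/, /b/ → /bʊ/.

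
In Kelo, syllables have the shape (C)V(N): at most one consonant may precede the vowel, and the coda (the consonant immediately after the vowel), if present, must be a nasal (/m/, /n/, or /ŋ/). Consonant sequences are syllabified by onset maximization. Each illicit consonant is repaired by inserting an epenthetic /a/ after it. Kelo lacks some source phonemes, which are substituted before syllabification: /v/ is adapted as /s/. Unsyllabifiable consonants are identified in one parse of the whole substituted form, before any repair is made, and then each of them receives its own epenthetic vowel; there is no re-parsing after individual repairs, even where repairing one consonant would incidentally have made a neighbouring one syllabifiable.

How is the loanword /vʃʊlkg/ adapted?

saʃʊlakaga

Substitution: /v/ → /s/, giving /sʃʊlkg/.
Syllabifying with onset maximization leaves /s/, /l/, /k/, /g/ stranded (only a nasal (/m/, /n/, or /ŋ/) is licensed in coda position; onsets are limited to one consonant).
Inserting the epenthetic vowel yields /s/ → /sa/, /l/ → /la/, /k/ → /ka/, /g/ → /ga/.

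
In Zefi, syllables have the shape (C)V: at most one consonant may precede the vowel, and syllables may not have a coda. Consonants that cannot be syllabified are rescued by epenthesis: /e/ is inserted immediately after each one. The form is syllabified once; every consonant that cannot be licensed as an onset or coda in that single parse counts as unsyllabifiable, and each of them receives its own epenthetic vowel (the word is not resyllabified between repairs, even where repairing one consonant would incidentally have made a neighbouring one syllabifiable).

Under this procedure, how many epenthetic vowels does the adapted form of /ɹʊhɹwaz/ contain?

3

The unsyllabifiable consonants are /h/, /ɹ/, /z/; each receives one epenthetic vowel.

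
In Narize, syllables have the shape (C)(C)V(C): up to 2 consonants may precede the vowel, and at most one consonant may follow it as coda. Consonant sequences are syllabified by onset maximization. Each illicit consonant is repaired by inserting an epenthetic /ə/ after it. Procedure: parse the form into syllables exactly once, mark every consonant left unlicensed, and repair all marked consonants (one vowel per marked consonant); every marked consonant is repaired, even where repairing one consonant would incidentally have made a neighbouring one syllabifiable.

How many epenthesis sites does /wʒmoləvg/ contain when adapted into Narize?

The unsyllabifiable consonants are /w/, /g/; each receives one epenthetic vowel.

2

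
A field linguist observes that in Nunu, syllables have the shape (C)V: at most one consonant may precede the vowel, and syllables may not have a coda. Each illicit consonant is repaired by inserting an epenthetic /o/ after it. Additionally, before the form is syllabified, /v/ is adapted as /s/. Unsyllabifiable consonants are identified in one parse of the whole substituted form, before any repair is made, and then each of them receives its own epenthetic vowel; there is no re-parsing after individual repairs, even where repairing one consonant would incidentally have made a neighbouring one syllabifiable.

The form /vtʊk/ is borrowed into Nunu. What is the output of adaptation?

Substitution: /v/ → /s/, giving /stʊk/.
Syllabifying with onset maximization leaves /s/, /k/ stranded (no codas are permitted; onsets are limited to one consonant).
Epenthesis after each stranded consonant: /s/ → /so/, /k/ → /ko/.

sotʊko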